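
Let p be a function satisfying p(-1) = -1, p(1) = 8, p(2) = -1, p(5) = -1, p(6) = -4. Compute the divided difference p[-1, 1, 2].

-9/2

p[-1,1] = (8 - (-1)) / (1 - (-1)) = 9/2
p[1,2] = (-1 - 8) / (2 - 1) = -9
p[-1,1,2] = (-9 - 9/2) / (2 - (-1)) = -9/2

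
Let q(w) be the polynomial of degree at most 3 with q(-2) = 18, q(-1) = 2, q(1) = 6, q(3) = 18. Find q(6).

L_0(6) = (7)·(5)·(3)/[(-1)·(-3)·(-5)] = -7
L_1(6) = (8)·(5)·(3)/[(1)·(-2)·(-4)] = 15
L_2(6) = (8)·(7)·(3)/[(3)·(2)·(-2)] = -14
L_3(6) = (8)·(7)·(5)/[(5)·(4)·(2)] = 7
Sum: 18·(-7) + 2·(15) + 6·(-14) + 18·(7) = -54

-54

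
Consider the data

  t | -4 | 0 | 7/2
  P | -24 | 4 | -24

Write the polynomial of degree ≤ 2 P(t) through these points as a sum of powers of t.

P(t) = -2t^2 - t + 4

Build the Lagrange basis polynomials:
L_0(t) = t(t - 7/2) / [30] = (1/30)t^2 - (7/60)t
L_1(t) = (t + 4)(t - 7/2) / [-14] = -(1/14)t^2 - (1/28)t + 1
L_2(t) = (t + 4)t / [105/4] = (4/105)t^2 + (16/105)t
P(t) = (-24)·L_0 + 4·L_1 + (-24)·L_2
  (-24)·L_0(t) = -(4/5)t^2 + (14/5)t
  4·L_1(t) = -(2/7)t^2 - (1/7)t + 4
  (-24)·L_2(t) = -(32/35)t^2 - (128/35)t
Adding term by term: -2t^2 - t + 4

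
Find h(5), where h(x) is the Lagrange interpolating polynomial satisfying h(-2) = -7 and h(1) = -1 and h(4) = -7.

Evaluate each Lagrange basis at x = 5:
L_0(5) = (4)·(1)/[(-3)·(-6)] = 2/9
L_1(5) = (7)·(1)/[(3)·(-3)] = -7/9
L_2(5) = (7)·(4)/[(6)·(3)] = 14/9
Sum: (-7)·(2/9) + (-1)·(-7/9) + (-7)·(14/9) = -35/3

-35/3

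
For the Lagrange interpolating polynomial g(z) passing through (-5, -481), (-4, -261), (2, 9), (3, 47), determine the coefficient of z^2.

-4

L_0(z) = (z + 4)(z - 2)(z - 3) / [-56] = -(1/56)z^3 + (1/56)z^2 + (1/4)z - 3/7
L_1(z) = (z + 5)(z - 2)(z - 3) / [42] = (1/42)z^3 - (19/42)z + 5/7
L_2(z) = (z + 5)(z + 4)(z - 3) / [-42] = -(1/42)z^3 - (1/7)z^2 + (1/6)z + 10/7
L_3(z) = (z + 5)(z + 4)(z - 2) / [56] = (1/56)z^3 + (1/8)z^2 + (1/28)z - 5/7
g(z) = (-481)·L_0 + (-261)·L_1 + 9·L_2 + 47·L_3
Only the coefficient of z^2 is needed; take it from each L_i and combine:
(-481)·(1/56) + (-261)·(0) + 9·(-1/7) + 47·(1/8) = -4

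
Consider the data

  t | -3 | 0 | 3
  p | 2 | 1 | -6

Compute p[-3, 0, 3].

-1/3

p[-3,0] = (1 - 2) / (0 - (-3)) = -1/3
p[0,3] = (-6 - 1) / (3 - 0) = -7/3
p[-3,0,3] = (-7/3 - (-1/3)) / (3 - (-3)) = -1/3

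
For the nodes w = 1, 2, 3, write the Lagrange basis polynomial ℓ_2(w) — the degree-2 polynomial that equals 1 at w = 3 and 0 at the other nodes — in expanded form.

ℓ_2(w) = (1/2)w^2 - (3/2)w + 1

ℓ_2(w) = (w - 1)(w - 2) / [(2)·(1)]
       = (w^2 - 3w + 2) / (2)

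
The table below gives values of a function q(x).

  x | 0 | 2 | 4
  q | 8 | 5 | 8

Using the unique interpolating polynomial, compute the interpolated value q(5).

L_0(5) = (3)·(1)/[(-2)·(-4)] = 3/8
L_1(5) = (5)·(1)/[(2)·(-2)] = -5/4
L_2(5) = (5)·(3)/[(4)·(2)] = 15/8
Sum: 8·(3/8) + 5·(-5/4) + 8·(15/8) = 47/4

47/4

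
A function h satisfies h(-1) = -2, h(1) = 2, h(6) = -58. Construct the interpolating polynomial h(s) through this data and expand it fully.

Build the Lagrange basis polynomials:
L_0(s) = (s - 1)(s - 6) / [14] = (1/14)s^2 - (1/2)s + 3/7
L_1(s) = (s + 1)(s - 6) / [-10] = -(1/10)s^2 + (1/2)s + 3/5
L_2(s) = (s + 1)(s - 1) / [35] = (1/35)s^2 - 1/35
h(s) = (-2)·L_0 + 2·L_1 + (-58)·L_2
  (-2)·L_0(s) = -(1/7)s^2 + s - 6/7
  2·L_1(s) = -(1/5)s^2 + s + 6/5
  (-58)·L_2(s) = -(58/35)s^2 + 58/35
Adding term by term: -2s^2 + 2s + 2

h(s) = -2s^2 + 2s + 2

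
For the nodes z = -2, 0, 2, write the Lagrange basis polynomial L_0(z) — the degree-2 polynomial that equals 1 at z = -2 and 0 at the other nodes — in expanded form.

L_0(z) = (1/8)z^2 - (1/4)z

L_0(z) = z(z - 2) / [(-2)·(-4)]
       = (z^2 - 2z) / (8)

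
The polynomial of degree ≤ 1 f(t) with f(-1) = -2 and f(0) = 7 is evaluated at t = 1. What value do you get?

Evaluate each Lagrange basis at t = 1:
L_0(1) = (1)/[(-1)] = -1
L_1(1) = (2)/[(1)] = 2
Sum: (-2)·(-1) + 7·(2) = 16

16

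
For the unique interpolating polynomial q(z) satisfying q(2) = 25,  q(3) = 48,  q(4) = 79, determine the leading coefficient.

4

L_0(z) = (z - 3)(z - 4) / [2] = (1/2)z^2 - (7/2)z + 6
L_1(z) = (z - 2)(z - 4) / [-1] = -z^2 + 6z - 8
L_2(z) = (z - 2)(z - 3) / [2] = (1/2)z^2 - (5/2)z + 3
q(z) = 25·L_0 + 48·L_1 + 79·L_2
Only the coefficient of z^2 is needed; take it from each L_i and combine:
25·(1/2) + 48·(-1) + 79·(1/2) = 4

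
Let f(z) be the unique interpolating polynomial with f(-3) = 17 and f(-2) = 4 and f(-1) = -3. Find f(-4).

36

Evaluate each Lagrange basis at z = -4:
L_0(-4) = (-2)·(-3)/[(-1)·(-2)] = 3
L_1(-4) = (-1)·(-3)/[(1)·(-1)] = -3
L_2(-4) = (-1)·(-2)/[(2)·(1)] = 1
Sum: 17·(3) + 4·(-3) + (-3)·(1) = 36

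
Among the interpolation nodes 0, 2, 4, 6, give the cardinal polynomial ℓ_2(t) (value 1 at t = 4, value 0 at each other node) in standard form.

ℓ_2(t) = -(1/16)t^3 + (1/2)t^2 - (3/4)t

ℓ_2(t) = t(t - 2)(t - 6) / [(4)·(2)·(-2)]
       = (t^3 - 8t^2 + 12t) / (-16)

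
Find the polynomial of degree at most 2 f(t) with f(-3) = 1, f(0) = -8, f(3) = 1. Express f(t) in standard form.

f(t) = t^2 - 8

Build the Lagrange basis polynomials:
L_0(t) = t(t - 3) / [18] = (1/18)t^2 - (1/6)t
L_1(t) = (t + 3)(t - 3) / [-9] = -(1/9)t^2 + 1
L_2(t) = (t + 3)t / [18] = (1/18)t^2 + (1/6)t
f(t) = 1·L_0 + (-8)·L_1 + 1·L_2
  1·L_0(t) = (1/18)t^2 - (1/6)t
  (-8)·L_1(t) = (8/9)t^2 - 8
  1·L_2(t) = (1/18)t^2 + (1/6)t
Adding term by term: t^2 - 8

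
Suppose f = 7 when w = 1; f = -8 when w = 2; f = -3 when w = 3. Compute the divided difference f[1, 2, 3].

10

f[1,2] = (-8 - 7) / (2 - 1) = -15
f[2,3] = (-3 - (-8)) / (3 - 2) = 5
f[1,2,3] = (5 - (-15)) / (3 - 1) = 10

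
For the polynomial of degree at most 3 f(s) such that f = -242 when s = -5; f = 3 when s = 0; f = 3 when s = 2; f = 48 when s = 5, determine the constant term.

Build the Lagrange basis polynomials:
L_0(s) = s(s - 2)(s - 5) / [-350] = -(1/350)s^3 + (1/50)s^2 - (1/35)s
L_1(s) = (s + 5)(s - 2)(s - 5) / [50] = (1/50)s^3 - (1/25)s^2 - (1/2)s + 1
L_2(s) = (s + 5)s(s - 5) / [-42] = -(1/42)s^3 + (25/42)s
L_3(s) = (s + 5)s(s - 2) / [150] = (1/150)s^3 + (1/50)s^2 - (1/15)s
f(s) = (-242)·L_0 + 3·L_1 + 3·L_2 + 48·L_3
Only the constant term is needed; take it from each L_i and combine:
(-242)·(0) + 3·(1) + 3·(0) + 48·(0) = 3

3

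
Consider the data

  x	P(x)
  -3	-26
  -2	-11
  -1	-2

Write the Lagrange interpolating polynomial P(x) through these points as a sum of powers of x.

P(x) = -3x^2 + 1

Build the Lagrange basis polynomials:
L_0(x) = (x + 2)(x + 1) / [2] = (1/2)x^2 + (3/2)x + 1
L_1(x) = (x + 3)(x + 1) / [-1] = -x^2 - 4x - 3
L_2(x) = (x + 3)(x + 2) / [2] = (1/2)x^2 + (5/2)x + 3
P(x) = (-26)·L_0 + (-11)·L_1 + (-2)·L_2
  (-26)·L_0(x) = -13x^2 - 39x - 26
  (-11)·L_1(x) = 11x^2 + 44x + 33
  (-2)·L_2(x) = -x^2 - 5x - 6
Adding term by term: -3x^2 + 1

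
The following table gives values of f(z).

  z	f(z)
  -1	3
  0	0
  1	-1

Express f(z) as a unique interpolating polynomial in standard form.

Build the Lagrange basis polynomials:
L_0(z) = z(z - 1) / [2] = (1/2)z^2 - (1/2)z
L_1(z) = (z + 1)(z - 1) / [-1] = -z^2 + 1
L_2(z) = (z + 1)z / [2] = (1/2)z^2 + (1/2)z
f(z) = 3·L_0 + 0·L_1 + (-1)·L_2
  3·L_0(z) = (3/2)z^2 - (3/2)z
  0·L_1(z) = 0
  (-1)·L_2(z) = -(1/2)z^2 - (1/2)z
Adding term by term: z^2 - 2z

f(z) = z^2 - 2z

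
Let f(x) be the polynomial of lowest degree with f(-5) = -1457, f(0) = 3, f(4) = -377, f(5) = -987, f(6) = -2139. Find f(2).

L_0(2) = (2)·(-2)·(-3)·(-4)/[(-5)·(-9)·(-10)·(-11)] = -8/825
L_1(2) = (7)·(-2)·(-3)·(-4)/[(5)·(-4)·(-5)·(-6)] = 7/25
L_2(2) = (7)·(2)·(-3)·(-4)/[(9)·(4)·(-1)·(-2)] = 7/3
L_3(2) = (7)·(2)·(-2)·(-4)/[(10)·(5)·(1)·(-1)] = -56/25
L_4(2) = (7)·(2)·(-2)·(-3)/[(11)·(6)·(2)·(1)] = 7/11
Sum: (-1457)·(-8/825) + 3·(7/25) + (-377)·(7/3) + (-987)·(-56/25) + (-2139)·(7/11) = -15

-15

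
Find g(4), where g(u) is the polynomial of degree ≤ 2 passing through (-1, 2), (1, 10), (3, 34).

L_0(4) = (3)·(1)/[(-2)·(-4)] = 3/8
L_1(4) = (5)·(1)/[(2)·(-2)] = -5/4
L_2(4) = (5)·(3)/[(4)·(2)] = 15/8
Sum: 2·(3/8) + 10·(-5/4) + 34·(15/8) = 52

52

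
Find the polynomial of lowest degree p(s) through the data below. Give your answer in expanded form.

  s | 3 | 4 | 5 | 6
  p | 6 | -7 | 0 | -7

p(s) = -(17/3)s^3 + 78s^2 - (1048/3)s + 505

Newton's divided differences:
p[3,4] = (-7 - 6) / (4 - 3) = -13
p[4,5] = (0 - (-7)) / (5 - 4) = 7
p[5,6] = (-7 - 0) / (6 - 5) = -7
p[3,4,5] = (7 - (-13)) / (5 - 3) = 10
p[4,5,6] = (-7 - 7) / (6 - 4) = -7
p[3,4,5,6] = (-7 - 10) / (6 - 3) = -17/3
p(s) = 6 + (-13)·(s - 3) + 10·(s - 3)(s - 4) + (-17/3)·(s - 3)(s - 4)(s - 5)
Expanding: p(s) = -(17/3)s^3 + 78s^2 - (1048/3)s + 505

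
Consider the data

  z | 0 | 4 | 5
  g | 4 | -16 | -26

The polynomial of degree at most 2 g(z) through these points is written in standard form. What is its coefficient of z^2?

The leading coefficient equals the top divided difference g[0,4,5].
g[0,4] = (-16 - 4) / (4 - 0) = -5
g[4,5] = (-26 - (-16)) / (5 - 4) = -10
g[0,4,5] = (-10 - (-5)) / (5 - 0) = -1

-1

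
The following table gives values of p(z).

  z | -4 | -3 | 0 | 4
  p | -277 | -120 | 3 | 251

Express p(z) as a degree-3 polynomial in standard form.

p(z) = 4z^3 - z^2 + 2z + 3

Build the Lagrange basis polynomials:
L_0(z) = (z + 3)z(z - 4) / [-32] = -(1/32)z^3 + (1/32)z^2 + (3/8)z
L_1(z) = (z + 4)z(z - 4) / [21] = (1/21)z^3 - (16/21)z
L_2(z) = (z + 4)(z + 3)(z - 4) / [-48] = -(1/48)z^3 - (1/16)z^2 + (1/3)z + 1
L_3(z) = (z + 4)(z + 3)z / [224] = (1/224)z^3 + (1/32)z^2 + (3/56)z
p(z) = (-277)·L_0 + (-120)·L_1 + 3·L_2 + 251·L_3
  (-277)·L_0(z) = (277/32)z^3 - (277/32)z^2 - (831/8)z
  (-120)·L_1(z) = -(40/7)z^3 + (640/7)z
  3·L_2(z) = -(1/16)z^3 - (3/16)z^2 + z + 3
  251·L_3(z) = (251/224)z^3 + (251/32)z^2 + (753/56)z
Adding term by term: 4z^3 - z^2 + 2z + 3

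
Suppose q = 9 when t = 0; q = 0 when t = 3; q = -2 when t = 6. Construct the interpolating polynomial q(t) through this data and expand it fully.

q(t) = (7/18)t^2 - (25/6)t + 9

L_0(t) = (t - 3)(t - 6) / [18] = (1/18)t^2 - (1/2)t + 1
L_1(t) = t(t - 6) / [-9] = -(1/9)t^2 + (2/3)t
L_2(t) = t(t - 3) / [18] = (1/18)t^2 - (1/6)t
q(t) = 9·L_0 + 0·L_1 + (-2)·L_2
  9·L_0(t) = (1/2)t^2 - (9/2)t + 9
  0·L_1(t) = 0
  (-2)·L_2(t) = -(1/9)t^2 + (1/3)t
Adding term by term: (7/18)t^2 - (25/6)t + 9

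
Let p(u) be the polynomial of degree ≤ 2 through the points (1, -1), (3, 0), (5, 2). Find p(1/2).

Using Newton's divided-difference form:
p[1,3] = (0 - (-1)) / (3 - 1) = 1/2
p[3,5] = (2 - 0) / (5 - 3) = 1
p[1,3,5] = (1 - 1/2) / (5 - 1) = 1/8
p(1/2) = -1 + (1/2)·(-1/2) + (1/8)·(-1/2)·(-5/2) = -35/32

-35/32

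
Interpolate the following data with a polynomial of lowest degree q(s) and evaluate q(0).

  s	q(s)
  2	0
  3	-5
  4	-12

Evaluate each Lagrange basis at s = 0:
L_0(0) = (-3)·(-4)/[(-1)·(-2)] = 6
L_1(0) = (-2)·(-4)/[(1)·(-1)] = -8
L_2(0) = (-2)·(-3)/[(2)·(1)] = 3
Sum: 0 + (-5)·(-8) + (-12)·(3) = 4

4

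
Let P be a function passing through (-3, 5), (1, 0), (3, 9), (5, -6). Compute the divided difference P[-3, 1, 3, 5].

P[-3,1] = (0 - 5) / (1 - (-3)) = -5/4
P[1,3] = (9 - 0) / (3 - 1) = 9/2
P[3,5] = (-6 - 9) / (5 - 3) = -15/2
P[-3,1,3] = (9/2 - (-5/4)) / (3 - (-3)) = 23/24
P[1,3,5] = (-15/2 - 9/2) / (5 - 1) = -3
P[-3,1,3,5] = (-3 - 23/24) / (5 - (-3)) = -95/192

-95/192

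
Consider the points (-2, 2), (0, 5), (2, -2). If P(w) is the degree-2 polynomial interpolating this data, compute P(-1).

Using Newton's divided-difference form:
P[-2,0] = (5 - 2) / (0 - (-2)) = 3/2
P[0,2] = (-2 - 5) / (2 - 0) = -7/2
P[-2,0,2] = (-7/2 - 3/2) / (2 - (-2)) = -5/4
P(-1) = 2 + (3/2)·(1) + (-5/4)·(1)·(-1) = 19/4

19/4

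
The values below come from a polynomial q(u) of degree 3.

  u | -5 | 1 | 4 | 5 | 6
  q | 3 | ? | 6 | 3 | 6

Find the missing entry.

The 4 known values determine q uniquely (degree ≤ 3).
L_0(1) = (-3)·(-4)·(-5)/[(-9)·(-10)·(-11)] = 2/33
L_1(1) = (6)·(-4)·(-5)/[(9)·(-1)·(-2)] = 20/3
L_2(1) = (6)·(-3)·(-5)/[(10)·(1)·(-1)] = -9
L_3(1) = (6)·(-3)·(-4)/[(11)·(2)·(1)] = 36/11
Sum: 3·(2/33) + 6·(20/3) + 3·(-9) + 6·(36/11) = 361/11

361/11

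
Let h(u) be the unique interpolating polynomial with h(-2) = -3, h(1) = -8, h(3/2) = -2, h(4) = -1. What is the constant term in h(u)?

-631/35

L_0(u) = (u - 1)(u - 3/2)(u - 4) / [-63] = -(1/63)u^3 + (13/126)u^2 - (23/126)u + 2/21
L_1(u) = (u + 2)(u - 3/2)(u - 4) / [9/2] = (2/9)u^3 - (7/9)u^2 - (10/9)u + 8/3
L_2(u) = (u + 2)(u - 1)(u - 4) / [-35/8] = -(8/35)u^3 + (24/35)u^2 + (48/35)u - 64/35
L_3(u) = (u + 2)(u - 1)(u - 3/2) / [45] = (1/45)u^3 - (1/90)u^2 - (7/90)u + 1/15
h(u) = (-3)·L_0 + (-8)·L_1 + (-2)·L_2 + (-1)·L_3
Only the constant term is needed; take it from each L_i and combine:
(-3)·(2/21) + (-8)·(8/3) + (-2)·(-64/35) + (-1)·(1/15) = -631/35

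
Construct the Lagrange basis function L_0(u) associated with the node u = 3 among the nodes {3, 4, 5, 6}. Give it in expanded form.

L_0(u) = -(1/6)u^3 + (5/2)u^2 - (37/3)u + 20

L_0(u) = (u - 4)(u - 5)(u - 6) / [(-1)·(-2)·(-3)]
       = (u^3 - 15u^2 + 74u - 120) / (-6)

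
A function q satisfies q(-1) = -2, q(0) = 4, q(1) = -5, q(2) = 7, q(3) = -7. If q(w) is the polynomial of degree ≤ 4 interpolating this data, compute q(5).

L_0(5) = (5)·(4)·(3)·(2)/[(-1)·(-2)·(-3)·(-4)] = 5
L_1(5) = (6)·(4)·(3)·(2)/[(1)·(-1)·(-2)·(-3)] = -24
L_2(5) = (6)·(5)·(3)·(2)/[(2)·(1)·(-1)·(-2)] = 45
L_3(5) = (6)·(5)·(4)·(2)/[(3)·(2)·(1)·(-1)] = -40
L_4(5) = (6)·(5)·(4)·(3)/[(4)·(3)·(2)·(1)] = 15
Sum: (-2)·(5) + 4·(-24) + (-5)·(45) + 7·(-40) + (-7)·(15) = -716

-716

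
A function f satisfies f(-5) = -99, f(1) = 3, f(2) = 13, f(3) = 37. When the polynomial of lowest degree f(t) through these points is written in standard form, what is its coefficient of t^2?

Build the Lagrange basis polynomials:
L_0(t) = (t - 1)(t - 2)(t - 3) / [-336] = -(1/336)t^3 + (1/56)t^2 - (11/336)t + 1/56
L_1(t) = (t + 5)(t - 2)(t - 3) / [12] = (1/12)t^3 - (19/12)t + 5/2
L_2(t) = (t + 5)(t - 1)(t - 3) / [-7] = -(1/7)t^3 - (1/7)t^2 + (17/7)t - 15/7
L_3(t) = (t + 5)(t - 1)(t - 2) / [16] = (1/16)t^3 + (1/8)t^2 - (13/16)t + 5/8
f(t) = (-99)·L_0 + 3·L_1 + 13·L_2 + 37·L_3
Only the coefficient of t^2 is needed; take it from each L_i and combine:
(-99)·(1/56) + 3·(0) + 13·(-1/7) + 37·(1/8) = 1

1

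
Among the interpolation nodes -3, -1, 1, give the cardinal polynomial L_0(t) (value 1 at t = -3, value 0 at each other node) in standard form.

L_0(t) = (t + 1)(t - 1) / [(-2)·(-4)]
       = (t^2 - 1) / (8)

L_0(t) = (1/8)t^2 - 1/8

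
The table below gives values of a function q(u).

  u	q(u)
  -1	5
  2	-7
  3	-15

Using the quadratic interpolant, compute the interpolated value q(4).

-25

L_0(4) = (2)·(1)/[(-3)·(-4)] = 1/6
L_1(4) = (5)·(1)/[(3)·(-1)] = -5/3
L_2(4) = (5)·(2)/[(4)·(1)] = 5/2
Sum: 5·(1/6) + (-7)·(-5/3) + (-15)·(5/2) = -25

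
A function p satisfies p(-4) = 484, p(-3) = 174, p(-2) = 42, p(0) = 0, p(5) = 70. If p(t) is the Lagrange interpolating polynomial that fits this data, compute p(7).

L_0(7) = (10)·(9)·(7)·(2)/[(-1)·(-2)·(-4)·(-9)] = 35/2
L_1(7) = (11)·(9)·(7)·(2)/[(1)·(-1)·(-3)·(-8)] = -231/4
L_2(7) = (11)·(10)·(7)·(2)/[(2)·(1)·(-2)·(-7)] = 55
L_3(7) = (11)·(10)·(9)·(2)/[(4)·(3)·(2)·(-5)] = -33/2
L_4(7) = (11)·(10)·(9)·(7)/[(9)·(8)·(7)·(5)] = 11/4
Sum: 484·(35/2) + 174·(-231/4) + 42·(55) + 0 + 70·(11/4) = 924

924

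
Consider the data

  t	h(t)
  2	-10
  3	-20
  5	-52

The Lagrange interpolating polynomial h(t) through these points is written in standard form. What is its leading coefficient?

-2

Build the Lagrange basis polynomials:
L_0(t) = (t - 3)(t - 5) / [3] = (1/3)t^2 - (8/3)t + 5
L_1(t) = (t - 2)(t - 5) / [-2] = -(1/2)t^2 + (7/2)t - 5
L_2(t) = (t - 2)(t - 3) / [6] = (1/6)t^2 - (5/6)t + 1
h(t) = (-10)·L_0 + (-20)·L_1 + (-52)·L_2
Only the coefficient of t^2 is needed; take it from each L_i and combine:
(-10)·(1/3) + (-20)·(-1/2) + (-52)·(1/6) = -2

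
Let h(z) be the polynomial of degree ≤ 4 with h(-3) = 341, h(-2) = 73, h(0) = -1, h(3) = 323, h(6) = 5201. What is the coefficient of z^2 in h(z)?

Build the Lagrange basis polynomials:
L_0(z) = (z + 2)z(z - 3)(z - 6) / [162] = (1/162)z^4 - (7/162)z^3 + (2/9)z
L_1(z) = (z + 3)z(z - 3)(z - 6) / [-80] = -(1/80)z^4 + (3/40)z^3 + (9/80)z^2 - (27/40)z
L_2(z) = (z + 3)(z + 2)(z - 3)(z - 6) / [108] = (1/108)z^4 - (1/27)z^3 - (7/36)z^2 + (1/3)z + 1
L_3(z) = (z + 3)(z + 2)z(z - 6) / [-270] = -(1/270)z^4 + (1/270)z^3 + (4/45)z^2 + (2/15)z
L_4(z) = (z + 3)(z + 2)z(z - 3) / [1296] = (1/1296)z^4 + (1/648)z^3 - (1/144)z^2 - (1/72)z
h(z) = 341·L_0 + 73·L_1 + (-1)·L_2 + 323·L_3 + 5201·L_4
Only the coefficient of z^2 is needed; take it from each L_i and combine:
341·(0) + 73·(9/80) + (-1)·(-7/36) + 323·(4/45) + 5201·(-1/144) = 1

1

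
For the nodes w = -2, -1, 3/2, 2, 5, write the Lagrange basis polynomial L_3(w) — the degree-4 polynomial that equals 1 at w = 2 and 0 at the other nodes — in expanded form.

L_3(w) = -(1/18)w^4 + (7/36)w^3 + (5/9)w^2 - (19/36)w - 5/6

L_3(w) = (w + 2)(w + 1)(w - 3/2)(w - 5) / [(4)·(3)·(1/2)·(-3)]
       = (w^4 - (7/2)w^3 - 10w^2 + (19/2)w + 15) / (-18)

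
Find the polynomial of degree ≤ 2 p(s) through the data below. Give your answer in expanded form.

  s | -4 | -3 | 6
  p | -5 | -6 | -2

p(s) = (13/90)s^2 + (1/90)s - 109/15

Newton's divided differences:
p[-4,-3] = (-6 - (-5)) / (-3 - (-4)) = -1
p[-3,6] = (-2 - (-6)) / (6 - (-3)) = 4/9
p[-4,-3,6] = (4/9 - (-1)) / (6 - (-4)) = 13/90
p(s) = -5 + (-1)·(s + 4) + (13/90)·(s + 4)(s + 3)
Expanding: p(s) = (13/90)s^2 + (1/90)s - 109/15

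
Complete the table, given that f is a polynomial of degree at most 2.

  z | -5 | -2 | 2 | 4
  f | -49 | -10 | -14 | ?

The 3 known values determine f uniquely (degree ≤ 2).
Evaluate each Lagrange basis at z = 4:
L_0(4) = (6)·(2)/[(-3)·(-7)] = 4/7
L_1(4) = (9)·(2)/[(3)·(-4)] = -3/2
L_2(4) = (9)·(6)/[(7)·(4)] = 27/14
Sum: (-49)·(4/7) + (-10)·(-3/2) + (-14)·(27/14) = -40

-40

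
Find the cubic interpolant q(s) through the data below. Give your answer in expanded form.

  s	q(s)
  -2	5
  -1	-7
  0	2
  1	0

Build the Lagrange basis polynomials:
L_0(s) = (s + 1)s(s - 1) / [-6] = -(1/6)s^3 + (1/6)s
L_1(s) = (s + 2)s(s - 1) / [2] = (1/2)s^3 + (1/2)s^2 - s
L_2(s) = (s + 2)(s + 1)(s - 1) / [-2] = -(1/2)s^3 - s^2 + (1/2)s + 1
L_3(s) = (s + 2)(s + 1)s / [6] = (1/6)s^3 + (1/2)s^2 + (1/3)s
q(s) = 5·L_0 + (-7)·L_1 + 2·L_2 + 0·L_3
  5·L_0(s) = -(5/6)s^3 + (5/6)s
  (-7)·L_1(s) = -(7/2)s^3 - (7/2)s^2 + 7s
  2·L_2(s) = -s^3 - 2s^2 + s + 2
  0·L_3(s) = 0
Adding term by term: -(16/3)s^3 - (11/2)s^2 + (53/6)s + 2

q(s) = -(16/3)s^3 - (11/2)s^2 + (53/6)s + 2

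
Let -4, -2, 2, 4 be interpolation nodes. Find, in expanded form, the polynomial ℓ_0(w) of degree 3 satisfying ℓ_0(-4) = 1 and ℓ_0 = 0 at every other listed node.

ℓ_0(w) = -(1/96)w^3 + (1/24)w^2 + (1/24)w - 1/6

ℓ_0(w) = (w + 2)(w - 2)(w - 4) / [(-2)·(-6)·(-8)]
       = (w^3 - 4w^2 - 4w + 16) / (-96)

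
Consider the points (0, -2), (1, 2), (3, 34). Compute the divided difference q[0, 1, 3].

4

q[0,1] = (2 - (-2)) / (1 - 0) = 4
q[1,3] = (34 - 2) / (3 - 1) = 16
q[0,1,3] = (16 - 4) / (3 - 0) = 4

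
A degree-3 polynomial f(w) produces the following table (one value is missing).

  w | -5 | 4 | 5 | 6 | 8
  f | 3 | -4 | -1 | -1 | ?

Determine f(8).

The 4 known values determine f uniquely (degree ≤ 3).
L_0(8) = (4)·(3)·(2)/[(-9)·(-10)·(-11)] = -4/165
L_1(8) = (13)·(3)·(2)/[(9)·(-1)·(-2)] = 13/3
L_2(8) = (13)·(4)·(2)/[(10)·(1)·(-1)] = -52/5
L_3(8) = (13)·(4)·(3)/[(11)·(2)·(1)] = 78/11
Sum: 3·(-4/165) + (-4)·(13/3) + (-1)·(-52/5) + (-1)·(78/11) = -2326/165

-2326/165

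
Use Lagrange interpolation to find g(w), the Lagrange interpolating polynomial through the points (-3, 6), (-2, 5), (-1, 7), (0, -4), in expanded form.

L_0(w) = (w + 2)(w + 1)w / [-6] = -(1/6)w^3 - (1/2)w^2 - (1/3)w
L_1(w) = (w + 3)(w + 1)w / [2] = (1/2)w^3 + 2w^2 + (3/2)w
L_2(w) = (w + 3)(w + 2)w / [-2] = -(1/2)w^3 - (5/2)w^2 - 3w
L_3(w) = (w + 3)(w + 2)(w + 1) / [6] = (1/6)w^3 + w^2 + (11/6)w + 1
g(w) = 6·L_0 + 5·L_1 + 7·L_2 + (-4)·L_3
  6·L_0(w) = -w^3 - 3w^2 - 2w
  5·L_1(w) = (5/2)w^3 + 10w^2 + (15/2)w
  7·L_2(w) = -(7/2)w^3 - (35/2)w^2 - 21w
  (-4)·L_3(w) = -(2/3)w^3 - 4w^2 - (22/3)w - 4
Adding term by term: -(8/3)w^3 - (29/2)w^2 - (137/6)w - 4

g(w) = -(8/3)w^3 - (29/2)w^2 - (137/6)w - 4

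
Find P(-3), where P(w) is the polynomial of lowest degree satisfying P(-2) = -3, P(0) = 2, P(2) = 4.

-53/8

Evaluate each Lagrange basis at w = -3:
L_0(-3) = (-3)·(-5)/[(-2)·(-4)] = 15/8
L_1(-3) = (-1)·(-5)/[(2)·(-2)] = -5/4
L_2(-3) = (-1)·(-3)/[(4)·(2)] = 3/8
Sum: (-3)·(15/8) + 2·(-5/4) + 4·(3/8) = -53/8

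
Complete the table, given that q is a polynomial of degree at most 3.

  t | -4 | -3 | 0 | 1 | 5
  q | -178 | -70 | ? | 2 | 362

The 4 known values determine q uniquely (degree ≤ 3).
L_0(0) = (3)·(-1)·(-5)/[(-1)·(-5)·(-9)] = -1/3
L_1(0) = (4)·(-1)·(-5)/[(1)·(-4)·(-8)] = 5/8
L_2(0) = (4)·(3)·(-5)/[(5)·(4)·(-4)] = 3/4
L_3(0) = (4)·(3)·(-1)/[(9)·(8)·(4)] = -1/24
Sum: (-178)·(-1/3) + (-70)·(5/8) + 2·(3/4) + 362·(-1/24) = 2

2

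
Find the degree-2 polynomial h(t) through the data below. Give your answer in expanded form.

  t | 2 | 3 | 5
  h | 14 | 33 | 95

h(t) = 4t^2 - t

Newton's divided differences:
h[2,3] = (33 - 14) / (3 - 2) = 19
h[3,5] = (95 - 33) / (5 - 3) = 31
h[2,3,5] = (31 - 19) / (5 - 2) = 4
h(t) = 14 + 19·(t - 2) + 4·(t - 2)(t - 3)
Expanding: h(t) = 4t^2 - t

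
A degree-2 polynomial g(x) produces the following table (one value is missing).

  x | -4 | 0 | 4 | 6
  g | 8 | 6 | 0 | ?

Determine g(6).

-9/2

The 3 known values determine g uniquely (degree ≤ 2).
L_0(6) = (6)·(2)/[(-4)·(-8)] = 3/8
L_1(6) = (10)·(2)/[(4)·(-4)] = -5/4
L_2(6) = (10)·(6)/[(8)·(4)] = 15/8
Sum: 8·(3/8) + 6·(-5/4) + 0 = -9/2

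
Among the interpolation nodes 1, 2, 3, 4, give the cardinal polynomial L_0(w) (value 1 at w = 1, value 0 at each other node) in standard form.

L_0(w) = (w - 2)(w - 3)(w - 4) / [(-1)·(-2)·(-3)]
       = (w^3 - 9w^2 + 26w - 24) / (-6)

L_0(w) = -(1/6)w^3 + (3/2)w^2 - (13/3)w + 4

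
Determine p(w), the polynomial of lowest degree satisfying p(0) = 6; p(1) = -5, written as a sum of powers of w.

L_0(w) = (w - 1) / [-1] = -w + 1
L_1(w) = w / [1] = w
p(w) = 6·L_0 + (-5)·L_1
  6·L_0(w) = -6w + 6
  (-5)·L_1(w) = -5w
Adding term by term: -11w + 6

p(w) = -11w + 6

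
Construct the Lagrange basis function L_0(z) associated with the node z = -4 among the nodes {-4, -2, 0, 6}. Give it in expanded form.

L_0(z) = -(1/80)z^3 + (1/20)z^2 + (3/20)z

L_0(z) = (z + 2)z(z - 6) / [(-2)·(-4)·(-10)]
       = (z^3 - 4z^2 - 12z) / (-80)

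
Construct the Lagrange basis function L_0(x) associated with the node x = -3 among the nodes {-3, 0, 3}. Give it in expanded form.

L_0(x) = (1/18)x^2 - (1/6)x

L_0(x) = x(x - 3) / [(-3)·(-6)]
       = (x^2 - 3x) / (18)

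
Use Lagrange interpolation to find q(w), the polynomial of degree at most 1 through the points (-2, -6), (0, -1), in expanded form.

L_0(w) = w / [-2] = -(1/2)w
L_1(w) = (w + 2) / [2] = (1/2)w + 1
q(w) = (-6)·L_0 + (-1)·L_1
  (-6)·L_0(w) = 3w
  (-1)·L_1(w) = -(1/2)w - 1
Adding term by term: (5/2)w - 1

q(w) = (5/2)w - 1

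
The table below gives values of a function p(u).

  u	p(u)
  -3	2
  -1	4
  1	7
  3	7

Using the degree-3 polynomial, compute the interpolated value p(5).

Using Newton's divided-difference form:
p[-3,-1] = (4 - 2) / (-1 - (-3)) = 1
p[-1,1] = (7 - 4) / (1 - (-1)) = 3/2
p[1,3] = (7 - 7) / (3 - 1) = 0
p[-3,-1,1] = (3/2 - 1) / (1 - (-3)) = 1/8
p[-1,1,3] = (0 - 3/2) / (3 - (-1)) = -3/8
p[-3,-1,1,3] = (-3/8 - 1/8) / (3 - (-3)) = -1/12
p(5) = 2 + 1·(8) + (1/8)·(8)·(6) + (-1/12)·(8)·(6)·(4) = 0

0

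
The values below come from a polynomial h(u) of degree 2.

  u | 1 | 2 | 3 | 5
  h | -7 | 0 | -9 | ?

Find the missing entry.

The 3 known values determine h uniquely (degree ≤ 2).
L_0(5) = (3)·(2)/[(-1)·(-2)] = 3
L_1(5) = (4)·(2)/[(1)·(-1)] = -8
L_2(5) = (4)·(3)/[(2)·(1)] = 6
Sum: (-7)·(3) + 0 + (-9)·(6) = -75

-75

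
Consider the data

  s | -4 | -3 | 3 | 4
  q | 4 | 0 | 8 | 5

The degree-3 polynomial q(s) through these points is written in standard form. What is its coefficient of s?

485/168

Build the Lagrange basis polynomials:
L_0(s) = (s + 3)(s - 3)(s - 4) / [-56] = -(1/56)s^3 + (1/14)s^2 + (9/56)s - 9/14
L_1(s) = (s + 4)(s - 3)(s - 4) / [42] = (1/42)s^3 - (1/14)s^2 - (8/21)s + 8/7
L_2(s) = (s + 4)(s + 3)(s - 4) / [-42] = -(1/42)s^3 - (1/14)s^2 + (8/21)s + 8/7
L_3(s) = (s + 4)(s + 3)(s - 3) / [56] = (1/56)s^3 + (1/14)s^2 - (9/56)s - 9/14
q(s) = 4·L_0 + 0·L_1 + 8·L_2 + 5·L_3
Only the coefficient of s is needed; take it from each L_i and combine:
4·(9/56) + 0·(-8/21) + 8·(8/21) + 5·(-9/56) = 485/168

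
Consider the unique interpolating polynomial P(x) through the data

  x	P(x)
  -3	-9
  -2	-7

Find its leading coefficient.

2

The leading coefficient equals the top divided difference P[-3,-2].
P[-3,-2] = (-7 - (-9)) / (-2 - (-3)) = 2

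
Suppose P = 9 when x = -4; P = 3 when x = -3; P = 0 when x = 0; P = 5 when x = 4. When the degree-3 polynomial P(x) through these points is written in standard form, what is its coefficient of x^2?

Build the Lagrange basis polynomials:
L_0(x) = (x + 3)x(x - 4) / [-32] = -(1/32)x^3 + (1/32)x^2 + (3/8)x
L_1(x) = (x + 4)x(x - 4) / [21] = (1/21)x^3 - (16/21)x
L_2(x) = (x + 4)(x + 3)(x - 4) / [-48] = -(1/48)x^3 - (1/16)x^2 + (1/3)x + 1
L_3(x) = (x + 4)(x + 3)x / [224] = (1/224)x^3 + (1/32)x^2 + (3/56)x
P(x) = 9·L_0 + 3·L_1 + 0·L_2 + 5·L_3
Only the coefficient of x^2 is needed; take it from each L_i and combine:
9·(1/32) + 3·(0) + 0·(-1/16) + 5·(1/32) = 7/16

7/16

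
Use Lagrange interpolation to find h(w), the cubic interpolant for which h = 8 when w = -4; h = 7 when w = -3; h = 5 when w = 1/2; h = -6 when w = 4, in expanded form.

h(w) = -(17/294)w^3 - (55/196)w^2 - (485/588)w + 269/49

L_0(w) = (w + 3)(w - 1/2)(w - 4) / [-36] = -(1/36)w^3 + (1/24)w^2 + (23/72)w - 1/6
L_1(w) = (w + 4)(w - 1/2)(w - 4) / [49/2] = (2/49)w^3 - (1/49)w^2 - (32/49)w + 16/49
L_2(w) = (w + 4)(w + 3)(w - 4) / [-441/8] = -(8/441)w^3 - (8/147)w^2 + (128/441)w + 128/147
L_3(w) = (w + 4)(w + 3)(w - 1/2) / [196] = (1/196)w^3 + (13/392)w^2 + (17/392)w - 3/98
h(w) = 8·L_0 + 7·L_1 + 5·L_2 + (-6)·L_3
  8·L_0(w) = -(2/9)w^3 + (1/3)w^2 + (23/9)w - 4/3
  7·L_1(w) = (2/7)w^3 - (1/7)w^2 - (32/7)w + 16/7
  5·L_2(w) = -(40/441)w^3 - (40/147)w^2 + (640/441)w + 640/147
  (-6)·L_3(w) = -(3/98)w^3 - (39/196)w^2 - (51/196)w + 9/49
Adding term by term: -(17/294)w^3 - (55/196)w^2 - (485/588)w + 269/49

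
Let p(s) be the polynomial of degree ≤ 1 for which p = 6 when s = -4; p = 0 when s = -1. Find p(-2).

L_0(-2) = (-1)/[(-3)] = 1/3
L_1(-2) = (2)/[(3)] = 2/3
Sum: 6·(1/3) + 0 = 2

2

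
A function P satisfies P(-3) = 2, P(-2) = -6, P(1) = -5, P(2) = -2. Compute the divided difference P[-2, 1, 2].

P[-2,1] = (-5 - (-6)) / (1 - (-2)) = 1/3
P[1,2] = (-2 - (-5)) / (2 - 1) = 3
P[-2,1,2] = (3 - 1/3) / (2 - (-2)) = 2/3

2/3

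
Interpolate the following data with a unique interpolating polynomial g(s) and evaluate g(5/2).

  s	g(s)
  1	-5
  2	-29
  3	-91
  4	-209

-433/8

Evaluate each Lagrange basis at s = 5/2:
L_0(5/2) = (1/2)·(-1/2)·(-3/2)/[(-1)·(-2)·(-3)] = -1/16
L_1(5/2) = (3/2)·(-1/2)·(-3/2)/[(1)·(-1)·(-2)] = 9/16
L_2(5/2) = (3/2)·(1/2)·(-3/2)/[(2)·(1)·(-1)] = 9/16
L_3(5/2) = (3/2)·(1/2)·(-1/2)/[(3)·(2)·(1)] = -1/16
Sum: (-5)·(-1/16) + (-29)·(9/16) + (-91)·(9/16) + (-209)·(-1/16) = -433/8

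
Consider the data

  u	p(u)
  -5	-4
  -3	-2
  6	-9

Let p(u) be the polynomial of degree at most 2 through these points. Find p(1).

-62/33

Using Newton's divided-difference form:
p[-5,-3] = (-2 - (-4)) / (-3 - (-5)) = 1
p[-3,6] = (-9 - (-2)) / (6 - (-3)) = -7/9
p[-5,-3,6] = (-7/9 - 1) / (6 - (-5)) = -16/99
p(1) = -4 + 1·(6) + (-16/99)·(6)·(4) = -62/33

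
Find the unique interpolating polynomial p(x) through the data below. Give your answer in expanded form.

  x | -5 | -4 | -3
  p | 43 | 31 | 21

Build the Lagrange basis polynomials:
L_0(x) = (x + 4)(x + 3) / [2] = (1/2)x^2 + (7/2)x + 6
L_1(x) = (x + 5)(x + 3) / [-1] = -x^2 - 8x - 15
L_2(x) = (x + 5)(x + 4) / [2] = (1/2)x^2 + (9/2)x + 10
p(x) = 43·L_0 + 31·L_1 + 21·L_2
  43·L_0(x) = (43/2)x^2 + (301/2)x + 258
  31·L_1(x) = -31x^2 - 248x - 465
  21·L_2(x) = (21/2)x^2 + (189/2)x + 210
Adding term by term: x^2 - 3x + 3

p(x) = x^2 - 3x + 3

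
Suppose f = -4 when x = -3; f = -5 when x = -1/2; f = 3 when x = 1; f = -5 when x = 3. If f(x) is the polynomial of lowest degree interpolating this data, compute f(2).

27/8

L_0(2) = (5/2)·(1)·(-1)/[(-5/2)·(-4)·(-6)] = 1/24
L_1(2) = (5)·(1)·(-1)/[(5/2)·(-3/2)·(-7/2)] = -8/21
L_2(2) = (5)·(5/2)·(-1)/[(4)·(3/2)·(-2)] = 25/24
L_3(2) = (5)·(5/2)·(1)/[(6)·(7/2)·(2)] = 25/84
Sum: (-4)·(1/24) + (-5)·(-8/21) + 3·(25/24) + (-5)·(25/84) = 27/8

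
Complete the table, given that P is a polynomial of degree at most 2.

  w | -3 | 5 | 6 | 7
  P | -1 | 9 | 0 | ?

-203/18

The 3 known values determine P uniquely (degree ≤ 2).
Evaluate each Lagrange basis at w = 7:
L_0(7) = (2)·(1)/[(-8)·(-9)] = 1/36
L_1(7) = (10)·(1)/[(8)·(-1)] = -5/4
L_2(7) = (10)·(2)/[(9)·(1)] = 20/9
Sum: (-1)·(1/36) + 9·(-5/4) + 0 = -203/18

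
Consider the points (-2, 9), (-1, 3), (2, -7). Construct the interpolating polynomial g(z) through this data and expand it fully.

Build the Lagrange basis polynomials:
L_0(z) = (z + 1)(z - 2) / [4] = (1/4)z^2 - (1/4)z - 1/2
L_1(z) = (z + 2)(z - 2) / [-3] = -(1/3)z^2 + 4/3
L_2(z) = (z + 2)(z + 1) / [12] = (1/12)z^2 + (1/4)z + 1/6
g(z) = 9·L_0 + 3·L_1 + (-7)·L_2
  9·L_0(z) = (9/4)z^2 - (9/4)z - 9/2
  3·L_1(z) = -z^2 + 4
  (-7)·L_2(z) = -(7/12)z^2 - (7/4)z - 7/6
Adding term by term: (2/3)z^2 - 4z - 5/3

g(z) = (2/3)z^2 - 4z - 5/3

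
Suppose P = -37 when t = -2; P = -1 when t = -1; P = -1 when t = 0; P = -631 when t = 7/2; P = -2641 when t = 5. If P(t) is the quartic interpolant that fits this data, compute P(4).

-1081

L_0(4) = (5)·(4)·(1/2)·(-1)/[(-1)·(-2)·(-11/2)·(-7)] = -10/77
L_1(4) = (6)·(4)·(1/2)·(-1)/[(1)·(-1)·(-9/2)·(-6)] = 4/9
L_2(4) = (6)·(5)·(1/2)·(-1)/[(2)·(1)·(-7/2)·(-5)] = -3/7
L_3(4) = (6)·(5)·(4)·(-1)/[(11/2)·(9/2)·(7/2)·(-3/2)] = 640/693
L_4(4) = (6)·(5)·(4)·(1/2)/[(7)·(6)·(5)·(3/2)] = 4/21
Sum: (-37)·(-10/77) + (-1)·(4/9) + (-1)·(-3/7) + (-631)·(640/693) + (-2641)·(4/21) = -1081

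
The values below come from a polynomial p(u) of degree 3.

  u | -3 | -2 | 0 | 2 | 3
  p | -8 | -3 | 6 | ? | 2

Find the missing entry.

The 4 known values determine p uniquely (degree ≤ 3).
Evaluate each Lagrange basis at u = 2:
L_0(2) = (4)·(2)·(-1)/[(-1)·(-3)·(-6)] = 4/9
L_1(2) = (5)·(2)·(-1)/[(1)·(-2)·(-5)] = -1
L_2(2) = (5)·(4)·(-1)/[(3)·(2)·(-3)] = 10/9
L_3(2) = (5)·(4)·(2)/[(6)·(5)·(3)] = 4/9
Sum: (-8)·(4/9) + (-3)·(-1) + 6·(10/9) + 2·(4/9) = 7

7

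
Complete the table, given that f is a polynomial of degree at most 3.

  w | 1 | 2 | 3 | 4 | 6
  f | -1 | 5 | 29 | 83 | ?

The 4 known values determine f uniquely (degree ≤ 3).
Evaluate each Lagrange basis at w = 6:
L_0(6) = (4)·(3)·(2)/[(-1)·(-2)·(-3)] = -4
L_1(6) = (5)·(3)·(2)/[(1)·(-1)·(-2)] = 15
L_2(6) = (5)·(4)·(2)/[(2)·(1)·(-1)] = -20
L_3(6) = (5)·(4)·(3)/[(3)·(2)·(1)] = 10
Sum: (-1)·(-4) + 5·(15) + 29·(-20) + 83·(10) = 329

329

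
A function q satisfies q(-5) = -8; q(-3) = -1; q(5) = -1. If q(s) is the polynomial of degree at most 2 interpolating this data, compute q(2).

17/4

Evaluate each Lagrange basis at s = 2:
L_0(2) = (5)·(-3)/[(-2)·(-10)] = -3/4
L_1(2) = (7)·(-3)/[(2)·(-8)] = 21/16
L_2(2) = (7)·(5)/[(10)·(8)] = 7/16
Sum: (-8)·(-3/4) + (-1)·(21/16) + (-1)·(7/16) = 17/4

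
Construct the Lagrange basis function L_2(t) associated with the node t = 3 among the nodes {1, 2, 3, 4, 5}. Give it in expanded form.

L_2(t) = (1/4)t^4 - 3t^3 + (49/4)t^2 - (39/2)t + 10

L_2(t) = (t - 1)(t - 2)(t - 4)(t - 5) / [(2)·(1)·(-1)·(-2)]
       = (t^4 - 12t^3 + 49t^2 - 78t + 40) / (4)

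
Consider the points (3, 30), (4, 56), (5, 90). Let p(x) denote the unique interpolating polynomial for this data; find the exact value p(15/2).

210

Evaluate each Lagrange basis at x = 15/2:
L_0(15/2) = (7/2)·(5/2)/[(-1)·(-2)] = 35/8
L_1(15/2) = (9/2)·(5/2)/[(1)·(-1)] = -45/4
L_2(15/2) = (9/2)·(7/2)/[(2)·(1)] = 63/8
Sum: 30·(35/8) + 56·(-45/4) + 90·(63/8) = 210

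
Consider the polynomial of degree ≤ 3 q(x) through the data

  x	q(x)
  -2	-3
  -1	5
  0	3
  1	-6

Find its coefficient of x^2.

Build the Lagrange basis polynomials:
L_0(x) = (x + 1)x(x - 1) / [-6] = -(1/6)x^3 + (1/6)x
L_1(x) = (x + 2)x(x - 1) / [2] = (1/2)x^3 + (1/2)x^2 - x
L_2(x) = (x + 2)(x + 1)(x - 1) / [-2] = -(1/2)x^3 - x^2 + (1/2)x + 1
L_3(x) = (x + 2)(x + 1)x / [6] = (1/6)x^3 + (1/2)x^2 + (1/3)x
q(x) = (-3)·L_0 + 5·L_1 + 3·L_2 + (-6)·L_3
Only the coefficient of x^2 is needed; take it from each L_i and combine:
(-3)·(0) + 5·(1/2) + 3·(-1) + (-6)·(1/2) = -7/2

-7/2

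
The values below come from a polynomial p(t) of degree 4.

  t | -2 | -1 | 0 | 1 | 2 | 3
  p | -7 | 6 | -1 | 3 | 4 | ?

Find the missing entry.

The 5 known values determine p uniquely (degree ≤ 4).
L_0(3) = (4)·(3)·(2)·(1)/[(-1)·(-2)·(-3)·(-4)] = 1
L_1(3) = (5)·(3)·(2)·(1)/[(1)·(-1)·(-2)·(-3)] = -5
L_2(3) = (5)·(4)·(2)·(1)/[(2)·(1)·(-1)·(-2)] = 10
L_3(3) = (5)·(4)·(3)·(1)/[(3)·(2)·(1)·(-1)] = -10
L_4(3) = (5)·(4)·(3)·(2)/[(4)·(3)·(2)·(1)] = 5
Sum: (-7)·(1) + 6·(-5) + (-1)·(10) + 3·(-10) + 4·(5) = -57

-57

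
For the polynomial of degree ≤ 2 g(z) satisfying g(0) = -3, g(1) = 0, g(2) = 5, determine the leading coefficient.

The leading coefficient equals the top divided difference g[0,1,2].
g[0,1] = (0 - (-3)) / (1 - 0) = 3
g[1,2] = (5 - 0) / (2 - 1) = 5
g[0,1,2] = (5 - 3) / (2 - 0) = 1

1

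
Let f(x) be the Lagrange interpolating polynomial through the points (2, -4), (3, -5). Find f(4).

Evaluate each Lagrange basis at x = 4:
L_0(4) = (1)/[(-1)] = -1
L_1(4) = (2)/[(1)] = 2
Sum: (-4)·(-1) + (-5)·(2) = -6

-6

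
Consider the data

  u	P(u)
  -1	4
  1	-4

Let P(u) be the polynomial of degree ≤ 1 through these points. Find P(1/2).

Evaluate each Lagrange basis at u = 1/2:
L_0(1/2) = (-1/2)/[(-2)] = 1/4
L_1(1/2) = (3/2)/[(2)] = 3/4
Sum: 4·(1/4) + (-4)·(3/4) = -2

-2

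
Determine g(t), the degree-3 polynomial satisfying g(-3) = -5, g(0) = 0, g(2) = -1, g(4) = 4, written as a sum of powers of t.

g(t) = (71/420)t^3 - (37/140)t^2 - (68/105)t

Build the Lagrange basis polynomials:
L_0(t) = t(t - 2)(t - 4) / [-105] = -(1/105)t^3 + (2/35)t^2 - (8/105)t
L_1(t) = (t + 3)(t - 2)(t - 4) / [24] = (1/24)t^3 - (1/8)t^2 - (5/12)t + 1
L_2(t) = (t + 3)t(t - 4) / [-20] = -(1/20)t^3 + (1/20)t^2 + (3/5)t
L_3(t) = (t + 3)t(t - 2) / [56] = (1/56)t^3 + (1/56)t^2 - (3/28)t
g(t) = (-5)·L_0 + 0·L_1 + (-1)·L_2 + 4·L_3
  (-5)·L_0(t) = (1/21)t^3 - (2/7)t^2 + (8/21)t
  0·L_1(t) = 0
  (-1)·L_2(t) = (1/20)t^3 - (1/20)t^2 - (3/5)t
  4·L_3(t) = (1/14)t^3 + (1/14)t^2 - (3/7)t
Adding term by term: (71/420)t^3 - (37/140)t^2 - (68/105)t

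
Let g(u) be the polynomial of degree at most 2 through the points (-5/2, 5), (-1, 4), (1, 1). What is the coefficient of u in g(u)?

-3/2

Build the Lagrange basis polynomials:
L_0(u) = (u + 1)(u - 1) / [21/4] = (4/21)u^2 - 4/21
L_1(u) = (u + 5/2)(u - 1) / [-3] = -(1/3)u^2 - (1/2)u + 5/6
L_2(u) = (u + 5/2)(u + 1) / [7] = (1/7)u^2 + (1/2)u + 5/14
g(u) = 5·L_0 + 4·L_1 + 1·L_2
Only the coefficient of u is needed; take it from each L_i and combine:
5·(0) + 4·(-1/2) + 1·(1/2) = -3/2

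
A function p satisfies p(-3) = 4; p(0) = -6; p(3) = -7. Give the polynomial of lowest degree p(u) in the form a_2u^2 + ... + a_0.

L_0(u) = u(u - 3) / [18] = (1/18)u^2 - (1/6)u
L_1(u) = (u + 3)(u - 3) / [-9] = -(1/9)u^2 + 1
L_2(u) = (u + 3)u / [18] = (1/18)u^2 + (1/6)u
p(u) = 4·L_0 + (-6)·L_1 + (-7)·L_2
  4·L_0(u) = (2/9)u^2 - (2/3)u
  (-6)·L_1(u) = (2/3)u^2 - 6
  (-7)·L_2(u) = -(7/18)u^2 - (7/6)u
Adding term by term: (1/2)u^2 - (11/6)u - 6

p(u) = (1/2)u^2 - (11/6)u - 6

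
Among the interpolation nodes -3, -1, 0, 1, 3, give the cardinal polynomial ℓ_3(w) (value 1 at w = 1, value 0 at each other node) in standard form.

ℓ_3(w) = -(1/16)w^4 - (1/16)w^3 + (9/16)w^2 + (9/16)w

ℓ_3(w) = (w + 3)(w + 1)w(w - 3) / [(4)·(2)·(1)·(-2)]
       = (w^4 + w^3 - 9w^2 - 9w) / (-16)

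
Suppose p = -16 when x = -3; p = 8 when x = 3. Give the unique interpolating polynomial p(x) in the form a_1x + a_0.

Build the Lagrange basis polynomials:
L_0(x) = (x - 3) / [-6] = -(1/6)x + 1/2
L_1(x) = (x + 3) / [6] = (1/6)x + 1/2
p(x) = (-16)·L_0 + 8·L_1
  (-16)·L_0(x) = (8/3)x - 8
  8·L_1(x) = (4/3)x + 4
Adding term by term: 4x - 4

p(x) = 4x - 4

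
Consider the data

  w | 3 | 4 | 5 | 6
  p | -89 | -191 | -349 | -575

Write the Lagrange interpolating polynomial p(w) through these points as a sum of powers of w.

p(w) = -2w^3 - 4w^2 + 1

Build the Lagrange basis polynomials:
L_0(w) = (w - 4)(w - 5)(w - 6) / [-6] = -(1/6)w^3 + (5/2)w^2 - (37/3)w + 20
L_1(w) = (w - 3)(w - 5)(w - 6) / [2] = (1/2)w^3 - 7w^2 + (63/2)w - 45
L_2(w) = (w - 3)(w - 4)(w - 6) / [-2] = -(1/2)w^3 + (13/2)w^2 - 27w + 36
L_3(w) = (w - 3)(w - 4)(w - 5) / [6] = (1/6)w^3 - 2w^2 + (47/6)w - 10
p(w) = (-89)·L_0 + (-191)·L_1 + (-349)·L_2 + (-575)·L_3
  (-89)·L_0(w) = (89/6)w^3 - (445/2)w^2 + (3293/3)w - 1780
  (-191)·L_1(w) = -(191/2)w^3 + 1337w^2 - (12033/2)w + 8595
  (-349)·L_2(w) = (349/2)w^3 - (4537/2)w^2 + 9423w - 12564
  (-575)·L_3(w) = -(575/6)w^3 + 1150w^2 - (27025/6)w + 5750
Adding term by term: -2w^3 - 4w^2 + 1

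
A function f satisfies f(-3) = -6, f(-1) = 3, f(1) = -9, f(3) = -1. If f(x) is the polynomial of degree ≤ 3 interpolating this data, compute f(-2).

L_0(-2) = (-1)·(-3)·(-5)/[(-2)·(-4)·(-6)] = 5/16
L_1(-2) = (1)·(-3)·(-5)/[(2)·(-2)·(-4)] = 15/16
L_2(-2) = (1)·(-1)·(-5)/[(4)·(2)·(-2)] = -5/16
L_3(-2) = (1)·(-1)·(-3)/[(6)·(4)·(2)] = 1/16
Sum: (-6)·(5/16) + 3·(15/16) + (-9)·(-5/16) + (-1)·(1/16) = 59/16

59/16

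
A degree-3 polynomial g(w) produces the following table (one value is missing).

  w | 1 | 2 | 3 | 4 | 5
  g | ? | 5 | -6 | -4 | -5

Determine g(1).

45

The 4 known values determine g uniquely (degree ≤ 3).
Evaluate each Lagrange basis at w = 1:
L_0(1) = (-2)·(-3)·(-4)/[(-1)·(-2)·(-3)] = 4
L_1(1) = (-1)·(-3)·(-4)/[(1)·(-1)·(-2)] = -6
L_2(1) = (-1)·(-2)·(-4)/[(2)·(1)·(-1)] = 4
L_3(1) = (-1)·(-2)·(-3)/[(3)·(2)·(1)] = -1
Sum: 5·(4) + (-6)·(-6) + (-4)·(4) + (-5)·(-1) = 45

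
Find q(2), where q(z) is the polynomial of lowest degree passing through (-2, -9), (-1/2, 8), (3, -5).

131/21

Evaluate each Lagrange basis at z = 2:
L_0(2) = (5/2)·(-1)/[(-3/2)·(-5)] = -1/3
L_1(2) = (4)·(-1)/[(3/2)·(-7/2)] = 16/21
L_2(2) = (4)·(5/2)/[(5)·(7/2)] = 4/7
Sum: (-9)·(-1/3) + 8·(16/21) + (-5)·(4/7) = 131/21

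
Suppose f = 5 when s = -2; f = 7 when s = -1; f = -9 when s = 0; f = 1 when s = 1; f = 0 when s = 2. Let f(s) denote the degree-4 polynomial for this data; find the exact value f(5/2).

Using Newton's divided-difference form:
f[-2,-1] = (7 - 5) / (-1 - (-2)) = 2
f[-1,0] = (-9 - 7) / (0 - (-1)) = -16
f[0,1] = (1 - (-9)) / (1 - 0) = 10
f[1,2] = (0 - 1) / (2 - 1) = -1
f[-2,-1,0] = (-16 - 2) / (0 - (-2)) = -9
f[-1,0,1] = (10 - (-16)) / (1 - (-1)) = 13
f[0,1,2] = (-1 - 10) / (2 - 0) = -11/2
f[-2,-1,0,1] = (13 - (-9)) / (1 - (-2)) = 22/3
f[-1,0,1,2] = (-11/2 - 13) / (2 - (-1)) = -37/6
f[-2,-1,0,1,2] = (-37/6 - 22/3) / (2 - (-2)) = -27/8
f(5/2) = 5 + 2·(9/2) + (-9)·(9/2)·(7/2) + (22/3)·(9/2)·(7/2)·(5/2) + (-27/8)·(9/2)·(7/2)·(5/2)·(3/2) = -4907/128

-4907/128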